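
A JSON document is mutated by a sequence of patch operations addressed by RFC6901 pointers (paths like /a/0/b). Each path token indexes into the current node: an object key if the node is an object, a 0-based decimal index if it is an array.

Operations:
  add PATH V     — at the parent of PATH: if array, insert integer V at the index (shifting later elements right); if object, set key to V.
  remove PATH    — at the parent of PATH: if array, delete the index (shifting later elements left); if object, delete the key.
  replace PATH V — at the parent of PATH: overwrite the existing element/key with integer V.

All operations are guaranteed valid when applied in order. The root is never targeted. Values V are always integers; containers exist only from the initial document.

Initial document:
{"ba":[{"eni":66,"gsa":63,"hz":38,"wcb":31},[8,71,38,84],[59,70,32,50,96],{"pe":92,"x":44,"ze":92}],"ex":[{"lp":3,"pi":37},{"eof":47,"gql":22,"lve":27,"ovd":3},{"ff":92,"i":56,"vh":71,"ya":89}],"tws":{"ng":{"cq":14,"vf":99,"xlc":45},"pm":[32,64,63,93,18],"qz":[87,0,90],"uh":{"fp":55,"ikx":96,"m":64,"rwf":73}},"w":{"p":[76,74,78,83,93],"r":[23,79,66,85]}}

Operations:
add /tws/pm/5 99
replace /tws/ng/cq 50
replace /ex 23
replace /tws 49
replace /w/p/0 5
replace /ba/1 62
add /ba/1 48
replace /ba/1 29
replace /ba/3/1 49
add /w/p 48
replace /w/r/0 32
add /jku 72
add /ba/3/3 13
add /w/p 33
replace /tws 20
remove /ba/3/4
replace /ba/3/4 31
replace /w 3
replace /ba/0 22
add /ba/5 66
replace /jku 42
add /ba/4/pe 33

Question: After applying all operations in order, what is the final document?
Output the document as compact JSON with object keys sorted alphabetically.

After op 1 (add /tws/pm/5 99): {"ba":[{"eni":66,"gsa":63,"hz":38,"wcb":31},[8,71,38,84],[59,70,32,50,96],{"pe":92,"x":44,"ze":92}],"ex":[{"lp":3,"pi":37},{"eof":47,"gql":22,"lve":27,"ovd":3},{"ff":92,"i":56,"vh":71,"ya":89}],"tws":{"ng":{"cq":14,"vf":99,"xlc":45},"pm":[32,64,63,93,18,99],"qz":[87,0,90],"uh":{"fp":55,"ikx":96,"m":64,"rwf":73}},"w":{"p":[76,74,78,83,93],"r":[23,79,66,85]}}
After op 2 (replace /tws/ng/cq 50): {"ba":[{"eni":66,"gsa":63,"hz":38,"wcb":31},[8,71,38,84],[59,70,32,50,96],{"pe":92,"x":44,"ze":92}],"ex":[{"lp":3,"pi":37},{"eof":47,"gql":22,"lve":27,"ovd":3},{"ff":92,"i":56,"vh":71,"ya":89}],"tws":{"ng":{"cq":50,"vf":99,"xlc":45},"pm":[32,64,63,93,18,99],"qz":[87,0,90],"uh":{"fp":55,"ikx":96,"m":64,"rwf":73}},"w":{"p":[76,74,78,83,93],"r":[23,79,66,85]}}
After op 3 (replace /ex 23): {"ba":[{"eni":66,"gsa":63,"hz":38,"wcb":31},[8,71,38,84],[59,70,32,50,96],{"pe":92,"x":44,"ze":92}],"ex":23,"tws":{"ng":{"cq":50,"vf":99,"xlc":45},"pm":[32,64,63,93,18,99],"qz":[87,0,90],"uh":{"fp":55,"ikx":96,"m":64,"rwf":73}},"w":{"p":[76,74,78,83,93],"r":[23,79,66,85]}}
After op 4 (replace /tws 49): {"ba":[{"eni":66,"gsa":63,"hz":38,"wcb":31},[8,71,38,84],[59,70,32,50,96],{"pe":92,"x":44,"ze":92}],"ex":23,"tws":49,"w":{"p":[76,74,78,83,93],"r":[23,79,66,85]}}
After op 5 (replace /w/p/0 5): {"ba":[{"eni":66,"gsa":63,"hz":38,"wcb":31},[8,71,38,84],[59,70,32,50,96],{"pe":92,"x":44,"ze":92}],"ex":23,"tws":49,"w":{"p":[5,74,78,83,93],"r":[23,79,66,85]}}
After op 6 (replace /ba/1 62): {"ba":[{"eni":66,"gsa":63,"hz":38,"wcb":31},62,[59,70,32,50,96],{"pe":92,"x":44,"ze":92}],"ex":23,"tws":49,"w":{"p":[5,74,78,83,93],"r":[23,79,66,85]}}
After op 7 (add /ba/1 48): {"ba":[{"eni":66,"gsa":63,"hz":38,"wcb":31},48,62,[59,70,32,50,96],{"pe":92,"x":44,"ze":92}],"ex":23,"tws":49,"w":{"p":[5,74,78,83,93],"r":[23,79,66,85]}}
After op 8 (replace /ba/1 29): {"ba":[{"eni":66,"gsa":63,"hz":38,"wcb":31},29,62,[59,70,32,50,96],{"pe":92,"x":44,"ze":92}],"ex":23,"tws":49,"w":{"p":[5,74,78,83,93],"r":[23,79,66,85]}}
After op 9 (replace /ba/3/1 49): {"ba":[{"eni":66,"gsa":63,"hz":38,"wcb":31},29,62,[59,49,32,50,96],{"pe":92,"x":44,"ze":92}],"ex":23,"tws":49,"w":{"p":[5,74,78,83,93],"r":[23,79,66,85]}}
After op 10 (add /w/p 48): {"ba":[{"eni":66,"gsa":63,"hz":38,"wcb":31},29,62,[59,49,32,50,96],{"pe":92,"x":44,"ze":92}],"ex":23,"tws":49,"w":{"p":48,"r":[23,79,66,85]}}
After op 11 (replace /w/r/0 32): {"ba":[{"eni":66,"gsa":63,"hz":38,"wcb":31},29,62,[59,49,32,50,96],{"pe":92,"x":44,"ze":92}],"ex":23,"tws":49,"w":{"p":48,"r":[32,79,66,85]}}
After op 12 (add /jku 72): {"ba":[{"eni":66,"gsa":63,"hz":38,"wcb":31},29,62,[59,49,32,50,96],{"pe":92,"x":44,"ze":92}],"ex":23,"jku":72,"tws":49,"w":{"p":48,"r":[32,79,66,85]}}
After op 13 (add /ba/3/3 13): {"ba":[{"eni":66,"gsa":63,"hz":38,"wcb":31},29,62,[59,49,32,13,50,96],{"pe":92,"x":44,"ze":92}],"ex":23,"jku":72,"tws":49,"w":{"p":48,"r":[32,79,66,85]}}
After op 14 (add /w/p 33): {"ba":[{"eni":66,"gsa":63,"hz":38,"wcb":31},29,62,[59,49,32,13,50,96],{"pe":92,"x":44,"ze":92}],"ex":23,"jku":72,"tws":49,"w":{"p":33,"r":[32,79,66,85]}}
After op 15 (replace /tws 20): {"ba":[{"eni":66,"gsa":63,"hz":38,"wcb":31},29,62,[59,49,32,13,50,96],{"pe":92,"x":44,"ze":92}],"ex":23,"jku":72,"tws":20,"w":{"p":33,"r":[32,79,66,85]}}
After op 16 (remove /ba/3/4): {"ba":[{"eni":66,"gsa":63,"hz":38,"wcb":31},29,62,[59,49,32,13,96],{"pe":92,"x":44,"ze":92}],"ex":23,"jku":72,"tws":20,"w":{"p":33,"r":[32,79,66,85]}}
After op 17 (replace /ba/3/4 31): {"ba":[{"eni":66,"gsa":63,"hz":38,"wcb":31},29,62,[59,49,32,13,31],{"pe":92,"x":44,"ze":92}],"ex":23,"jku":72,"tws":20,"w":{"p":33,"r":[32,79,66,85]}}
After op 18 (replace /w 3): {"ba":[{"eni":66,"gsa":63,"hz":38,"wcb":31},29,62,[59,49,32,13,31],{"pe":92,"x":44,"ze":92}],"ex":23,"jku":72,"tws":20,"w":3}
After op 19 (replace /ba/0 22): {"ba":[22,29,62,[59,49,32,13,31],{"pe":92,"x":44,"ze":92}],"ex":23,"jku":72,"tws":20,"w":3}
After op 20 (add /ba/5 66): {"ba":[22,29,62,[59,49,32,13,31],{"pe":92,"x":44,"ze":92},66],"ex":23,"jku":72,"tws":20,"w":3}
After op 21 (replace /jku 42): {"ba":[22,29,62,[59,49,32,13,31],{"pe":92,"x":44,"ze":92},66],"ex":23,"jku":42,"tws":20,"w":3}
After op 22 (add /ba/4/pe 33): {"ba":[22,29,62,[59,49,32,13,31],{"pe":33,"x":44,"ze":92},66],"ex":23,"jku":42,"tws":20,"w":3}

Answer: {"ba":[22,29,62,[59,49,32,13,31],{"pe":33,"x":44,"ze":92},66],"ex":23,"jku":42,"tws":20,"w":3}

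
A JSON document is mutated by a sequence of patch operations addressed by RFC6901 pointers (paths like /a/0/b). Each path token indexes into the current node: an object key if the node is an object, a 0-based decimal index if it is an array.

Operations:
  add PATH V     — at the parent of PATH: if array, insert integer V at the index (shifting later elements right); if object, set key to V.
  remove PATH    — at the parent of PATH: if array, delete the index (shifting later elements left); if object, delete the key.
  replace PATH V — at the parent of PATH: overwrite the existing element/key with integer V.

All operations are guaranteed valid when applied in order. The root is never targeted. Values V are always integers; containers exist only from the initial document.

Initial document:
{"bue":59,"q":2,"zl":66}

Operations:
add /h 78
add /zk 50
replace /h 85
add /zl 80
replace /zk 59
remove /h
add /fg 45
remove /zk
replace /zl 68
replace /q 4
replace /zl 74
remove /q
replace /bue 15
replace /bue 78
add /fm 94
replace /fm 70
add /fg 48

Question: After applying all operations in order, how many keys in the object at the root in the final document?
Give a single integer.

After op 1 (add /h 78): {"bue":59,"h":78,"q":2,"zl":66}
After op 2 (add /zk 50): {"bue":59,"h":78,"q":2,"zk":50,"zl":66}
After op 3 (replace /h 85): {"bue":59,"h":85,"q":2,"zk":50,"zl":66}
After op 4 (add /zl 80): {"bue":59,"h":85,"q":2,"zk":50,"zl":80}
After op 5 (replace /zk 59): {"bue":59,"h":85,"q":2,"zk":59,"zl":80}
After op 6 (remove /h): {"bue":59,"q":2,"zk":59,"zl":80}
After op 7 (add /fg 45): {"bue":59,"fg":45,"q":2,"zk":59,"zl":80}
After op 8 (remove /zk): {"bue":59,"fg":45,"q":2,"zl":80}
After op 9 (replace /zl 68): {"bue":59,"fg":45,"q":2,"zl":68}
After op 10 (replace /q 4): {"bue":59,"fg":45,"q":4,"zl":68}
After op 11 (replace /zl 74): {"bue":59,"fg":45,"q":4,"zl":74}
After op 12 (remove /q): {"bue":59,"fg":45,"zl":74}
After op 13 (replace /bue 15): {"bue":15,"fg":45,"zl":74}
After op 14 (replace /bue 78): {"bue":78,"fg":45,"zl":74}
After op 15 (add /fm 94): {"bue":78,"fg":45,"fm":94,"zl":74}
After op 16 (replace /fm 70): {"bue":78,"fg":45,"fm":70,"zl":74}
After op 17 (add /fg 48): {"bue":78,"fg":48,"fm":70,"zl":74}
Size at the root: 4

Answer: 4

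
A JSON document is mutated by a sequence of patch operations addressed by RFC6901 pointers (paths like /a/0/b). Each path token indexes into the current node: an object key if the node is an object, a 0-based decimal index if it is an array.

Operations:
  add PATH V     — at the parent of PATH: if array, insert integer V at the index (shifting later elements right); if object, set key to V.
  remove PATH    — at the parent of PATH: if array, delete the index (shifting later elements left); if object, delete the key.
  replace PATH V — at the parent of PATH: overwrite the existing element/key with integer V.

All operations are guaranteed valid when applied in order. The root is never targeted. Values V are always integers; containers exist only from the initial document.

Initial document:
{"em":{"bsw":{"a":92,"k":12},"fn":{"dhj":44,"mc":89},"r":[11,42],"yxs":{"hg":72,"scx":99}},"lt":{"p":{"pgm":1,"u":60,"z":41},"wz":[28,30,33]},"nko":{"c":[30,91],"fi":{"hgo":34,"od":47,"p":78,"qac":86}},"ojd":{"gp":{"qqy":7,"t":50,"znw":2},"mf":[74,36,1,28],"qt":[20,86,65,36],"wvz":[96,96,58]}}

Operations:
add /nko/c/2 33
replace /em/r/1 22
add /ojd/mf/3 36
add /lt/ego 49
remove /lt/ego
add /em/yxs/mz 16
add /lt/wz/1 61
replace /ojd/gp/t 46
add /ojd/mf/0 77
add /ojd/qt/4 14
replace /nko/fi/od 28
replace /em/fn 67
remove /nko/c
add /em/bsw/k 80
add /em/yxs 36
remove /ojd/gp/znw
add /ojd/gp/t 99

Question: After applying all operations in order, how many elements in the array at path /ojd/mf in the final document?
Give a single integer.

After op 1 (add /nko/c/2 33): {"em":{"bsw":{"a":92,"k":12},"fn":{"dhj":44,"mc":89},"r":[11,42],"yxs":{"hg":72,"scx":99}},"lt":{"p":{"pgm":1,"u":60,"z":41},"wz":[28,30,33]},"nko":{"c":[30,91,33],"fi":{"hgo":34,"od":47,"p":78,"qac":86}},"ojd":{"gp":{"qqy":7,"t":50,"znw":2},"mf":[74,36,1,28],"qt":[20,86,65,36],"wvz":[96,96,58]}}
After op 2 (replace /em/r/1 22): {"em":{"bsw":{"a":92,"k":12},"fn":{"dhj":44,"mc":89},"r":[11,22],"yxs":{"hg":72,"scx":99}},"lt":{"p":{"pgm":1,"u":60,"z":41},"wz":[28,30,33]},"nko":{"c":[30,91,33],"fi":{"hgo":34,"od":47,"p":78,"qac":86}},"ojd":{"gp":{"qqy":7,"t":50,"znw":2},"mf":[74,36,1,28],"qt":[20,86,65,36],"wvz":[96,96,58]}}
After op 3 (add /ojd/mf/3 36): {"em":{"bsw":{"a":92,"k":12},"fn":{"dhj":44,"mc":89},"r":[11,22],"yxs":{"hg":72,"scx":99}},"lt":{"p":{"pgm":1,"u":60,"z":41},"wz":[28,30,33]},"nko":{"c":[30,91,33],"fi":{"hgo":34,"od":47,"p":78,"qac":86}},"ojd":{"gp":{"qqy":7,"t":50,"znw":2},"mf":[74,36,1,36,28],"qt":[20,86,65,36],"wvz":[96,96,58]}}
After op 4 (add /lt/ego 49): {"em":{"bsw":{"a":92,"k":12},"fn":{"dhj":44,"mc":89},"r":[11,22],"yxs":{"hg":72,"scx":99}},"lt":{"ego":49,"p":{"pgm":1,"u":60,"z":41},"wz":[28,30,33]},"nko":{"c":[30,91,33],"fi":{"hgo":34,"od":47,"p":78,"qac":86}},"ojd":{"gp":{"qqy":7,"t":50,"znw":2},"mf":[74,36,1,36,28],"qt":[20,86,65,36],"wvz":[96,96,58]}}
After op 5 (remove /lt/ego): {"em":{"bsw":{"a":92,"k":12},"fn":{"dhj":44,"mc":89},"r":[11,22],"yxs":{"hg":72,"scx":99}},"lt":{"p":{"pgm":1,"u":60,"z":41},"wz":[28,30,33]},"nko":{"c":[30,91,33],"fi":{"hgo":34,"od":47,"p":78,"qac":86}},"ojd":{"gp":{"qqy":7,"t":50,"znw":2},"mf":[74,36,1,36,28],"qt":[20,86,65,36],"wvz":[96,96,58]}}
After op 6 (add /em/yxs/mz 16): {"em":{"bsw":{"a":92,"k":12},"fn":{"dhj":44,"mc":89},"r":[11,22],"yxs":{"hg":72,"mz":16,"scx":99}},"lt":{"p":{"pgm":1,"u":60,"z":41},"wz":[28,30,33]},"nko":{"c":[30,91,33],"fi":{"hgo":34,"od":47,"p":78,"qac":86}},"ojd":{"gp":{"qqy":7,"t":50,"znw":2},"mf":[74,36,1,36,28],"qt":[20,86,65,36],"wvz":[96,96,58]}}
After op 7 (add /lt/wz/1 61): {"em":{"bsw":{"a":92,"k":12},"fn":{"dhj":44,"mc":89},"r":[11,22],"yxs":{"hg":72,"mz":16,"scx":99}},"lt":{"p":{"pgm":1,"u":60,"z":41},"wz":[28,61,30,33]},"nko":{"c":[30,91,33],"fi":{"hgo":34,"od":47,"p":78,"qac":86}},"ojd":{"gp":{"qqy":7,"t":50,"znw":2},"mf":[74,36,1,36,28],"qt":[20,86,65,36],"wvz":[96,96,58]}}
After op 8 (replace /ojd/gp/t 46): {"em":{"bsw":{"a":92,"k":12},"fn":{"dhj":44,"mc":89},"r":[11,22],"yxs":{"hg":72,"mz":16,"scx":99}},"lt":{"p":{"pgm":1,"u":60,"z":41},"wz":[28,61,30,33]},"nko":{"c":[30,91,33],"fi":{"hgo":34,"od":47,"p":78,"qac":86}},"ojd":{"gp":{"qqy":7,"t":46,"znw":2},"mf":[74,36,1,36,28],"qt":[20,86,65,36],"wvz":[96,96,58]}}
After op 9 (add /ojd/mf/0 77): {"em":{"bsw":{"a":92,"k":12},"fn":{"dhj":44,"mc":89},"r":[11,22],"yxs":{"hg":72,"mz":16,"scx":99}},"lt":{"p":{"pgm":1,"u":60,"z":41},"wz":[28,61,30,33]},"nko":{"c":[30,91,33],"fi":{"hgo":34,"od":47,"p":78,"qac":86}},"ojd":{"gp":{"qqy":7,"t":46,"znw":2},"mf":[77,74,36,1,36,28],"qt":[20,86,65,36],"wvz":[96,96,58]}}
After op 10 (add /ojd/qt/4 14): {"em":{"bsw":{"a":92,"k":12},"fn":{"dhj":44,"mc":89},"r":[11,22],"yxs":{"hg":72,"mz":16,"scx":99}},"lt":{"p":{"pgm":1,"u":60,"z":41},"wz":[28,61,30,33]},"nko":{"c":[30,91,33],"fi":{"hgo":34,"od":47,"p":78,"qac":86}},"ojd":{"gp":{"qqy":7,"t":46,"znw":2},"mf":[77,74,36,1,36,28],"qt":[20,86,65,36,14],"wvz":[96,96,58]}}
After op 11 (replace /nko/fi/od 28): {"em":{"bsw":{"a":92,"k":12},"fn":{"dhj":44,"mc":89},"r":[11,22],"yxs":{"hg":72,"mz":16,"scx":99}},"lt":{"p":{"pgm":1,"u":60,"z":41},"wz":[28,61,30,33]},"nko":{"c":[30,91,33],"fi":{"hgo":34,"od":28,"p":78,"qac":86}},"ojd":{"gp":{"qqy":7,"t":46,"znw":2},"mf":[77,74,36,1,36,28],"qt":[20,86,65,36,14],"wvz":[96,96,58]}}
After op 12 (replace /em/fn 67): {"em":{"bsw":{"a":92,"k":12},"fn":67,"r":[11,22],"yxs":{"hg":72,"mz":16,"scx":99}},"lt":{"p":{"pgm":1,"u":60,"z":41},"wz":[28,61,30,33]},"nko":{"c":[30,91,33],"fi":{"hgo":34,"od":28,"p":78,"qac":86}},"ojd":{"gp":{"qqy":7,"t":46,"znw":2},"mf":[77,74,36,1,36,28],"qt":[20,86,65,36,14],"wvz":[96,96,58]}}
After op 13 (remove /nko/c): {"em":{"bsw":{"a":92,"k":12},"fn":67,"r":[11,22],"yxs":{"hg":72,"mz":16,"scx":99}},"lt":{"p":{"pgm":1,"u":60,"z":41},"wz":[28,61,30,33]},"nko":{"fi":{"hgo":34,"od":28,"p":78,"qac":86}},"ojd":{"gp":{"qqy":7,"t":46,"znw":2},"mf":[77,74,36,1,36,28],"qt":[20,86,65,36,14],"wvz":[96,96,58]}}
After op 14 (add /em/bsw/k 80): {"em":{"bsw":{"a":92,"k":80},"fn":67,"r":[11,22],"yxs":{"hg":72,"mz":16,"scx":99}},"lt":{"p":{"pgm":1,"u":60,"z":41},"wz":[28,61,30,33]},"nko":{"fi":{"hgo":34,"od":28,"p":78,"qac":86}},"ojd":{"gp":{"qqy":7,"t":46,"znw":2},"mf":[77,74,36,1,36,28],"qt":[20,86,65,36,14],"wvz":[96,96,58]}}
After op 15 (add /em/yxs 36): {"em":{"bsw":{"a":92,"k":80},"fn":67,"r":[11,22],"yxs":36},"lt":{"p":{"pgm":1,"u":60,"z":41},"wz":[28,61,30,33]},"nko":{"fi":{"hgo":34,"od":28,"p":78,"qac":86}},"ojd":{"gp":{"qqy":7,"t":46,"znw":2},"mf":[77,74,36,1,36,28],"qt":[20,86,65,36,14],"wvz":[96,96,58]}}
After op 16 (remove /ojd/gp/znw): {"em":{"bsw":{"a":92,"k":80},"fn":67,"r":[11,22],"yxs":36},"lt":{"p":{"pgm":1,"u":60,"z":41},"wz":[28,61,30,33]},"nko":{"fi":{"hgo":34,"od":28,"p":78,"qac":86}},"ojd":{"gp":{"qqy":7,"t":46},"mf":[77,74,36,1,36,28],"qt":[20,86,65,36,14],"wvz":[96,96,58]}}
After op 17 (add /ojd/gp/t 99): {"em":{"bsw":{"a":92,"k":80},"fn":67,"r":[11,22],"yxs":36},"lt":{"p":{"pgm":1,"u":60,"z":41},"wz":[28,61,30,33]},"nko":{"fi":{"hgo":34,"od":28,"p":78,"qac":86}},"ojd":{"gp":{"qqy":7,"t":99},"mf":[77,74,36,1,36,28],"qt":[20,86,65,36,14],"wvz":[96,96,58]}}
Size at path /ojd/mf: 6

Answer: 6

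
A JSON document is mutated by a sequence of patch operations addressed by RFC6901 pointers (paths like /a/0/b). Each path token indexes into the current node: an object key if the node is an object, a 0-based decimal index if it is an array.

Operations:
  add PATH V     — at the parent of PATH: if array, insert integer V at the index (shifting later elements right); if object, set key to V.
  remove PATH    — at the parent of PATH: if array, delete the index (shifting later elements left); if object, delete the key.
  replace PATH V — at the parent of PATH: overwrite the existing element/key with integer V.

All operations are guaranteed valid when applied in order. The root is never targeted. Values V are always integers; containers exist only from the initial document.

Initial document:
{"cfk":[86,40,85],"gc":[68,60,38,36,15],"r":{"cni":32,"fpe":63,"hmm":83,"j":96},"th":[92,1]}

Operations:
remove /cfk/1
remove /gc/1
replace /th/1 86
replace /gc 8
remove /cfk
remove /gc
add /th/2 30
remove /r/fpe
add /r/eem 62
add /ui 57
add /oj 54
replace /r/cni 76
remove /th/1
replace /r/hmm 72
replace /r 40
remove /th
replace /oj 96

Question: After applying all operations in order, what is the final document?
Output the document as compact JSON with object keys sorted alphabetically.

Answer: {"oj":96,"r":40,"ui":57}

Derivation:
After op 1 (remove /cfk/1): {"cfk":[86,85],"gc":[68,60,38,36,15],"r":{"cni":32,"fpe":63,"hmm":83,"j":96},"th":[92,1]}
After op 2 (remove /gc/1): {"cfk":[86,85],"gc":[68,38,36,15],"r":{"cni":32,"fpe":63,"hmm":83,"j":96},"th":[92,1]}
After op 3 (replace /th/1 86): {"cfk":[86,85],"gc":[68,38,36,15],"r":{"cni":32,"fpe":63,"hmm":83,"j":96},"th":[92,86]}
After op 4 (replace /gc 8): {"cfk":[86,85],"gc":8,"r":{"cni":32,"fpe":63,"hmm":83,"j":96},"th":[92,86]}
After op 5 (remove /cfk): {"gc":8,"r":{"cni":32,"fpe":63,"hmm":83,"j":96},"th":[92,86]}
After op 6 (remove /gc): {"r":{"cni":32,"fpe":63,"hmm":83,"j":96},"th":[92,86]}
After op 7 (add /th/2 30): {"r":{"cni":32,"fpe":63,"hmm":83,"j":96},"th":[92,86,30]}
After op 8 (remove /r/fpe): {"r":{"cni":32,"hmm":83,"j":96},"th":[92,86,30]}
After op 9 (add /r/eem 62): {"r":{"cni":32,"eem":62,"hmm":83,"j":96},"th":[92,86,30]}
After op 10 (add /ui 57): {"r":{"cni":32,"eem":62,"hmm":83,"j":96},"th":[92,86,30],"ui":57}
After op 11 (add /oj 54): {"oj":54,"r":{"cni":32,"eem":62,"hmm":83,"j":96},"th":[92,86,30],"ui":57}
After op 12 (replace /r/cni 76): {"oj":54,"r":{"cni":76,"eem":62,"hmm":83,"j":96},"th":[92,86,30],"ui":57}
After op 13 (remove /th/1): {"oj":54,"r":{"cni":76,"eem":62,"hmm":83,"j":96},"th":[92,30],"ui":57}
After op 14 (replace /r/hmm 72): {"oj":54,"r":{"cni":76,"eem":62,"hmm":72,"j":96},"th":[92,30],"ui":57}
After op 15 (replace /r 40): {"oj":54,"r":40,"th":[92,30],"ui":57}
After op 16 (remove /th): {"oj":54,"r":40,"ui":57}
After op 17 (replace /oj 96): {"oj":96,"r":40,"ui":57}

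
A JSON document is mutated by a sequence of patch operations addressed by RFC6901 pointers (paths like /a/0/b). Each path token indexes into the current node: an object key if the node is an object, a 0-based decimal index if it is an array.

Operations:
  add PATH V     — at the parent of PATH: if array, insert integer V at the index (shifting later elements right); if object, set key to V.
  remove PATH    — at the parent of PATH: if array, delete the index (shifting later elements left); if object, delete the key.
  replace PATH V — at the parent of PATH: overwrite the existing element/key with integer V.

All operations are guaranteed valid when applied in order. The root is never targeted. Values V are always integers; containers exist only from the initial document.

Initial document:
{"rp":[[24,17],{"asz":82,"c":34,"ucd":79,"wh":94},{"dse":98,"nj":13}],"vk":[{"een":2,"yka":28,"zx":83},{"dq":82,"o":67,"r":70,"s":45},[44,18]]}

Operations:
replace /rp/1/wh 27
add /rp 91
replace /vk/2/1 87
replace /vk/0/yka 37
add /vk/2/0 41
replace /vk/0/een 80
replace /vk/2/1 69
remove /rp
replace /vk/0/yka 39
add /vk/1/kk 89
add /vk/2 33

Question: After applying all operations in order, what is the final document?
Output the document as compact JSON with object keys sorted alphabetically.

After op 1 (replace /rp/1/wh 27): {"rp":[[24,17],{"asz":82,"c":34,"ucd":79,"wh":27},{"dse":98,"nj":13}],"vk":[{"een":2,"yka":28,"zx":83},{"dq":82,"o":67,"r":70,"s":45},[44,18]]}
After op 2 (add /rp 91): {"rp":91,"vk":[{"een":2,"yka":28,"zx":83},{"dq":82,"o":67,"r":70,"s":45},[44,18]]}
After op 3 (replace /vk/2/1 87): {"rp":91,"vk":[{"een":2,"yka":28,"zx":83},{"dq":82,"o":67,"r":70,"s":45},[44,87]]}
After op 4 (replace /vk/0/yka 37): {"rp":91,"vk":[{"een":2,"yka":37,"zx":83},{"dq":82,"o":67,"r":70,"s":45},[44,87]]}
After op 5 (add /vk/2/0 41): {"rp":91,"vk":[{"een":2,"yka":37,"zx":83},{"dq":82,"o":67,"r":70,"s":45},[41,44,87]]}
After op 6 (replace /vk/0/een 80): {"rp":91,"vk":[{"een":80,"yka":37,"zx":83},{"dq":82,"o":67,"r":70,"s":45},[41,44,87]]}
After op 7 (replace /vk/2/1 69): {"rp":91,"vk":[{"een":80,"yka":37,"zx":83},{"dq":82,"o":67,"r":70,"s":45},[41,69,87]]}
After op 8 (remove /rp): {"vk":[{"een":80,"yka":37,"zx":83},{"dq":82,"o":67,"r":70,"s":45},[41,69,87]]}
After op 9 (replace /vk/0/yka 39): {"vk":[{"een":80,"yka":39,"zx":83},{"dq":82,"o":67,"r":70,"s":45},[41,69,87]]}
After op 10 (add /vk/1/kk 89): {"vk":[{"een":80,"yka":39,"zx":83},{"dq":82,"kk":89,"o":67,"r":70,"s":45},[41,69,87]]}
After op 11 (add /vk/2 33): {"vk":[{"een":80,"yka":39,"zx":83},{"dq":82,"kk":89,"o":67,"r":70,"s":45},33,[41,69,87]]}

Answer: {"vk":[{"een":80,"yka":39,"zx":83},{"dq":82,"kk":89,"o":67,"r":70,"s":45},33,[41,69,87]]}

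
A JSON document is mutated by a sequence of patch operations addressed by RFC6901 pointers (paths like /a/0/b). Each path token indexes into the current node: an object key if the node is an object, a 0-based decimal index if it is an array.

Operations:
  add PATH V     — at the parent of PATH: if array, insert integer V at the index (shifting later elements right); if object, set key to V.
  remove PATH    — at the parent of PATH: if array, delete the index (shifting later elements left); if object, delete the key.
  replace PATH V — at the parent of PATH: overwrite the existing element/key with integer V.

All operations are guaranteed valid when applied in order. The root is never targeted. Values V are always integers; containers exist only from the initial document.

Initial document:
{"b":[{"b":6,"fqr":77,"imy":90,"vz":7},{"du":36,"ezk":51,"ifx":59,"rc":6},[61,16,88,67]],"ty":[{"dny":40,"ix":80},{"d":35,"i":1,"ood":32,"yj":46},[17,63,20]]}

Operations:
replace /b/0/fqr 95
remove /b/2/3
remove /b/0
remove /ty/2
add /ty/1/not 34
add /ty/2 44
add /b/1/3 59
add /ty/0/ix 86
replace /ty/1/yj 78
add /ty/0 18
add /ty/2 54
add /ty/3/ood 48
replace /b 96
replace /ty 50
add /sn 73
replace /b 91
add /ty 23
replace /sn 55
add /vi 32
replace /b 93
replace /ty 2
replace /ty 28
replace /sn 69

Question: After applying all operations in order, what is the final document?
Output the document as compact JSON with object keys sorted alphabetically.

After op 1 (replace /b/0/fqr 95): {"b":[{"b":6,"fqr":95,"imy":90,"vz":7},{"du":36,"ezk":51,"ifx":59,"rc":6},[61,16,88,67]],"ty":[{"dny":40,"ix":80},{"d":35,"i":1,"ood":32,"yj":46},[17,63,20]]}
After op 2 (remove /b/2/3): {"b":[{"b":6,"fqr":95,"imy":90,"vz":7},{"du":36,"ezk":51,"ifx":59,"rc":6},[61,16,88]],"ty":[{"dny":40,"ix":80},{"d":35,"i":1,"ood":32,"yj":46},[17,63,20]]}
After op 3 (remove /b/0): {"b":[{"du":36,"ezk":51,"ifx":59,"rc":6},[61,16,88]],"ty":[{"dny":40,"ix":80},{"d":35,"i":1,"ood":32,"yj":46},[17,63,20]]}
After op 4 (remove /ty/2): {"b":[{"du":36,"ezk":51,"ifx":59,"rc":6},[61,16,88]],"ty":[{"dny":40,"ix":80},{"d":35,"i":1,"ood":32,"yj":46}]}
After op 5 (add /ty/1/not 34): {"b":[{"du":36,"ezk":51,"ifx":59,"rc":6},[61,16,88]],"ty":[{"dny":40,"ix":80},{"d":35,"i":1,"not":34,"ood":32,"yj":46}]}
After op 6 (add /ty/2 44): {"b":[{"du":36,"ezk":51,"ifx":59,"rc":6},[61,16,88]],"ty":[{"dny":40,"ix":80},{"d":35,"i":1,"not":34,"ood":32,"yj":46},44]}
After op 7 (add /b/1/3 59): {"b":[{"du":36,"ezk":51,"ifx":59,"rc":6},[61,16,88,59]],"ty":[{"dny":40,"ix":80},{"d":35,"i":1,"not":34,"ood":32,"yj":46},44]}
After op 8 (add /ty/0/ix 86): {"b":[{"du":36,"ezk":51,"ifx":59,"rc":6},[61,16,88,59]],"ty":[{"dny":40,"ix":86},{"d":35,"i":1,"not":34,"ood":32,"yj":46},44]}
After op 9 (replace /ty/1/yj 78): {"b":[{"du":36,"ezk":51,"ifx":59,"rc":6},[61,16,88,59]],"ty":[{"dny":40,"ix":86},{"d":35,"i":1,"not":34,"ood":32,"yj":78},44]}
After op 10 (add /ty/0 18): {"b":[{"du":36,"ezk":51,"ifx":59,"rc":6},[61,16,88,59]],"ty":[18,{"dny":40,"ix":86},{"d":35,"i":1,"not":34,"ood":32,"yj":78},44]}
After op 11 (add /ty/2 54): {"b":[{"du":36,"ezk":51,"ifx":59,"rc":6},[61,16,88,59]],"ty":[18,{"dny":40,"ix":86},54,{"d":35,"i":1,"not":34,"ood":32,"yj":78},44]}
After op 12 (add /ty/3/ood 48): {"b":[{"du":36,"ezk":51,"ifx":59,"rc":6},[61,16,88,59]],"ty":[18,{"dny":40,"ix":86},54,{"d":35,"i":1,"not":34,"ood":48,"yj":78},44]}
After op 13 (replace /b 96): {"b":96,"ty":[18,{"dny":40,"ix":86},54,{"d":35,"i":1,"not":34,"ood":48,"yj":78},44]}
After op 14 (replace /ty 50): {"b":96,"ty":50}
After op 15 (add /sn 73): {"b":96,"sn":73,"ty":50}
After op 16 (replace /b 91): {"b":91,"sn":73,"ty":50}
After op 17 (add /ty 23): {"b":91,"sn":73,"ty":23}
After op 18 (replace /sn 55): {"b":91,"sn":55,"ty":23}
After op 19 (add /vi 32): {"b":91,"sn":55,"ty":23,"vi":32}
After op 20 (replace /b 93): {"b":93,"sn":55,"ty":23,"vi":32}
After op 21 (replace /ty 2): {"b":93,"sn":55,"ty":2,"vi":32}
After op 22 (replace /ty 28): {"b":93,"sn":55,"ty":28,"vi":32}
After op 23 (replace /sn 69): {"b":93,"sn":69,"ty":28,"vi":32}

Answer: {"b":93,"sn":69,"ty":28,"vi":32}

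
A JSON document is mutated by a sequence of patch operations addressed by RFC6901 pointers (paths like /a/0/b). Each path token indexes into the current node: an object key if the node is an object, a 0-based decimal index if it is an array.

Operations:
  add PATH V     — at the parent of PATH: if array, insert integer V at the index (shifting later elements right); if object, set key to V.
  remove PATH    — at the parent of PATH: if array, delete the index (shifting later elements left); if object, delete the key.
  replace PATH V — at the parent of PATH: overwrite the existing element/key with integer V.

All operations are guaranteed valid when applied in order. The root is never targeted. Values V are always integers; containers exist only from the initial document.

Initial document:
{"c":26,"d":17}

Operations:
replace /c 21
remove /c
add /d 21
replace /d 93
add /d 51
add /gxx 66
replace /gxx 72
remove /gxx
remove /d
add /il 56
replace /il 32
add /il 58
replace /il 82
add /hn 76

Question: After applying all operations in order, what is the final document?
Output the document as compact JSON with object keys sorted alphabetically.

After op 1 (replace /c 21): {"c":21,"d":17}
After op 2 (remove /c): {"d":17}
After op 3 (add /d 21): {"d":21}
After op 4 (replace /d 93): {"d":93}
After op 5 (add /d 51): {"d":51}
After op 6 (add /gxx 66): {"d":51,"gxx":66}
After op 7 (replace /gxx 72): {"d":51,"gxx":72}
After op 8 (remove /gxx): {"d":51}
After op 9 (remove /d): {}
After op 10 (add /il 56): {"il":56}
After op 11 (replace /il 32): {"il":32}
After op 12 (add /il 58): {"il":58}
After op 13 (replace /il 82): {"il":82}
After op 14 (add /hn 76): {"hn":76,"il":82}

Answer: {"hn":76,"il":82}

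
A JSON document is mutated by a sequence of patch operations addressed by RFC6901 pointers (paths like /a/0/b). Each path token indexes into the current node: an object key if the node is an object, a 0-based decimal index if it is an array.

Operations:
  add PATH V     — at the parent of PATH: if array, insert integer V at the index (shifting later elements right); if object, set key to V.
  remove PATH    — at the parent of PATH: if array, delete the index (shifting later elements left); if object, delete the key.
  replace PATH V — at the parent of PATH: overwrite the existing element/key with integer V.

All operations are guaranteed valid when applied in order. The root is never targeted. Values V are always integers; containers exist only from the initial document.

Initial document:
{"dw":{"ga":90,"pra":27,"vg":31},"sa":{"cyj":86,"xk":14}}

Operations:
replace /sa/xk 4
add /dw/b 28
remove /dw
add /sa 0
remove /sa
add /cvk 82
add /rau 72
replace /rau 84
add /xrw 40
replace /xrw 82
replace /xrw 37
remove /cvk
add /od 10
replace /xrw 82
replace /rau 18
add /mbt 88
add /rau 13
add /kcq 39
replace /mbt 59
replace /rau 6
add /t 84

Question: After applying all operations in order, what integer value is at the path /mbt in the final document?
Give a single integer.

After op 1 (replace /sa/xk 4): {"dw":{"ga":90,"pra":27,"vg":31},"sa":{"cyj":86,"xk":4}}
After op 2 (add /dw/b 28): {"dw":{"b":28,"ga":90,"pra":27,"vg":31},"sa":{"cyj":86,"xk":4}}
After op 3 (remove /dw): {"sa":{"cyj":86,"xk":4}}
After op 4 (add /sa 0): {"sa":0}
After op 5 (remove /sa): {}
After op 6 (add /cvk 82): {"cvk":82}
After op 7 (add /rau 72): {"cvk":82,"rau":72}
After op 8 (replace /rau 84): {"cvk":82,"rau":84}
After op 9 (add /xrw 40): {"cvk":82,"rau":84,"xrw":40}
After op 10 (replace /xrw 82): {"cvk":82,"rau":84,"xrw":82}
After op 11 (replace /xrw 37): {"cvk":82,"rau":84,"xrw":37}
After op 12 (remove /cvk): {"rau":84,"xrw":37}
After op 13 (add /od 10): {"od":10,"rau":84,"xrw":37}
After op 14 (replace /xrw 82): {"od":10,"rau":84,"xrw":82}
After op 15 (replace /rau 18): {"od":10,"rau":18,"xrw":82}
After op 16 (add /mbt 88): {"mbt":88,"od":10,"rau":18,"xrw":82}
After op 17 (add /rau 13): {"mbt":88,"od":10,"rau":13,"xrw":82}
After op 18 (add /kcq 39): {"kcq":39,"mbt":88,"od":10,"rau":13,"xrw":82}
After op 19 (replace /mbt 59): {"kcq":39,"mbt":59,"od":10,"rau":13,"xrw":82}
After op 20 (replace /rau 6): {"kcq":39,"mbt":59,"od":10,"rau":6,"xrw":82}
After op 21 (add /t 84): {"kcq":39,"mbt":59,"od":10,"rau":6,"t":84,"xrw":82}
Value at /mbt: 59

Answer: 59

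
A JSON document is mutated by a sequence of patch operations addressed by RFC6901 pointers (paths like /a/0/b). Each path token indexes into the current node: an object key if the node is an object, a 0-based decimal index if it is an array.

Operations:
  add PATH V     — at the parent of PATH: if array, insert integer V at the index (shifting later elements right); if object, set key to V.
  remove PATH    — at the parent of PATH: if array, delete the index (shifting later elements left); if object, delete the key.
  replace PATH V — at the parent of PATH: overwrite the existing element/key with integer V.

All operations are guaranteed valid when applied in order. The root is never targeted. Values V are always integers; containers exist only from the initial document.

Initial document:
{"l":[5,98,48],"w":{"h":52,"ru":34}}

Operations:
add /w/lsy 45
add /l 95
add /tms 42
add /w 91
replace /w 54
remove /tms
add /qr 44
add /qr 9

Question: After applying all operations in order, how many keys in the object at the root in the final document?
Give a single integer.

Answer: 3

Derivation:
After op 1 (add /w/lsy 45): {"l":[5,98,48],"w":{"h":52,"lsy":45,"ru":34}}
After op 2 (add /l 95): {"l":95,"w":{"h":52,"lsy":45,"ru":34}}
After op 3 (add /tms 42): {"l":95,"tms":42,"w":{"h":52,"lsy":45,"ru":34}}
After op 4 (add /w 91): {"l":95,"tms":42,"w":91}
After op 5 (replace /w 54): {"l":95,"tms":42,"w":54}
After op 6 (remove /tms): {"l":95,"w":54}
After op 7 (add /qr 44): {"l":95,"qr":44,"w":54}
After op 8 (add /qr 9): {"l":95,"qr":9,"w":54}
Size at the root: 3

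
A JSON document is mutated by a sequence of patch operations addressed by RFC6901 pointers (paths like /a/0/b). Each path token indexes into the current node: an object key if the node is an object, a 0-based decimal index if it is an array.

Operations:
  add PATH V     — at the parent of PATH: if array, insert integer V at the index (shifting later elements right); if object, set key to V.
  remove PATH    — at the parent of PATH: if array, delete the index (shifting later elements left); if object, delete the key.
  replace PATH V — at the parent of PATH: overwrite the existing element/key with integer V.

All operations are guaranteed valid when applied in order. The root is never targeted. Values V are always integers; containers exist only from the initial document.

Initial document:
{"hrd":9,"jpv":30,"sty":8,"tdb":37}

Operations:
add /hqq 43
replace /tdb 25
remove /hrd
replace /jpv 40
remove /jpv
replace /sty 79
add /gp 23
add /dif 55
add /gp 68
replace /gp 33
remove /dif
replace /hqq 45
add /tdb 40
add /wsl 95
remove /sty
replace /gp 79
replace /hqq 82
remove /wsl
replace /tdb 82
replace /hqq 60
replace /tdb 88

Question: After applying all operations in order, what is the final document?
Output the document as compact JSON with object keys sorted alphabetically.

After op 1 (add /hqq 43): {"hqq":43,"hrd":9,"jpv":30,"sty":8,"tdb":37}
After op 2 (replace /tdb 25): {"hqq":43,"hrd":9,"jpv":30,"sty":8,"tdb":25}
After op 3 (remove /hrd): {"hqq":43,"jpv":30,"sty":8,"tdb":25}
After op 4 (replace /jpv 40): {"hqq":43,"jpv":40,"sty":8,"tdb":25}
After op 5 (remove /jpv): {"hqq":43,"sty":8,"tdb":25}
After op 6 (replace /sty 79): {"hqq":43,"sty":79,"tdb":25}
After op 7 (add /gp 23): {"gp":23,"hqq":43,"sty":79,"tdb":25}
After op 8 (add /dif 55): {"dif":55,"gp":23,"hqq":43,"sty":79,"tdb":25}
After op 9 (add /gp 68): {"dif":55,"gp":68,"hqq":43,"sty":79,"tdb":25}
After op 10 (replace /gp 33): {"dif":55,"gp":33,"hqq":43,"sty":79,"tdb":25}
After op 11 (remove /dif): {"gp":33,"hqq":43,"sty":79,"tdb":25}
After op 12 (replace /hqq 45): {"gp":33,"hqq":45,"sty":79,"tdb":25}
After op 13 (add /tdb 40): {"gp":33,"hqq":45,"sty":79,"tdb":40}
After op 14 (add /wsl 95): {"gp":33,"hqq":45,"sty":79,"tdb":40,"wsl":95}
After op 15 (remove /sty): {"gp":33,"hqq":45,"tdb":40,"wsl":95}
After op 16 (replace /gp 79): {"gp":79,"hqq":45,"tdb":40,"wsl":95}
After op 17 (replace /hqq 82): {"gp":79,"hqq":82,"tdb":40,"wsl":95}
After op 18 (remove /wsl): {"gp":79,"hqq":82,"tdb":40}
After op 19 (replace /tdb 82): {"gp":79,"hqq":82,"tdb":82}
After op 20 (replace /hqq 60): {"gp":79,"hqq":60,"tdb":82}
After op 21 (replace /tdb 88): {"gp":79,"hqq":60,"tdb":88}

Answer: {"gp":79,"hqq":60,"tdb":88}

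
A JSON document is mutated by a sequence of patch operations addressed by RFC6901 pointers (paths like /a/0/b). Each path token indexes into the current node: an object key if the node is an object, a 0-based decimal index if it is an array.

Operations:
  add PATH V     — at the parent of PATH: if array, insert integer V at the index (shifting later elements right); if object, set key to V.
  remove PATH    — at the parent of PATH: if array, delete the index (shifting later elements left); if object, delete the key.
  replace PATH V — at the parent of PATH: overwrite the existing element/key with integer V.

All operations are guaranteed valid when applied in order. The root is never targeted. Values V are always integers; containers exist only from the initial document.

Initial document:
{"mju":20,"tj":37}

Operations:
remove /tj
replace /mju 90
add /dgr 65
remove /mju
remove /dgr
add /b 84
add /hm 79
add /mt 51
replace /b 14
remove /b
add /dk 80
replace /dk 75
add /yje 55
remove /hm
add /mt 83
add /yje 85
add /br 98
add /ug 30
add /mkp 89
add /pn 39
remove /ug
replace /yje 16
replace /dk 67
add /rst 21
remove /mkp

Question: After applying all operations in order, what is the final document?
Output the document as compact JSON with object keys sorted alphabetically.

After op 1 (remove /tj): {"mju":20}
After op 2 (replace /mju 90): {"mju":90}
After op 3 (add /dgr 65): {"dgr":65,"mju":90}
After op 4 (remove /mju): {"dgr":65}
After op 5 (remove /dgr): {}
After op 6 (add /b 84): {"b":84}
After op 7 (add /hm 79): {"b":84,"hm":79}
After op 8 (add /mt 51): {"b":84,"hm":79,"mt":51}
After op 9 (replace /b 14): {"b":14,"hm":79,"mt":51}
After op 10 (remove /b): {"hm":79,"mt":51}
After op 11 (add /dk 80): {"dk":80,"hm":79,"mt":51}
After op 12 (replace /dk 75): {"dk":75,"hm":79,"mt":51}
After op 13 (add /yje 55): {"dk":75,"hm":79,"mt":51,"yje":55}
After op 14 (remove /hm): {"dk":75,"mt":51,"yje":55}
After op 15 (add /mt 83): {"dk":75,"mt":83,"yje":55}
After op 16 (add /yje 85): {"dk":75,"mt":83,"yje":85}
After op 17 (add /br 98): {"br":98,"dk":75,"mt":83,"yje":85}
After op 18 (add /ug 30): {"br":98,"dk":75,"mt":83,"ug":30,"yje":85}
After op 19 (add /mkp 89): {"br":98,"dk":75,"mkp":89,"mt":83,"ug":30,"yje":85}
After op 20 (add /pn 39): {"br":98,"dk":75,"mkp":89,"mt":83,"pn":39,"ug":30,"yje":85}
After op 21 (remove /ug): {"br":98,"dk":75,"mkp":89,"mt":83,"pn":39,"yje":85}
After op 22 (replace /yje 16): {"br":98,"dk":75,"mkp":89,"mt":83,"pn":39,"yje":16}
After op 23 (replace /dk 67): {"br":98,"dk":67,"mkp":89,"mt":83,"pn":39,"yje":16}
After op 24 (add /rst 21): {"br":98,"dk":67,"mkp":89,"mt":83,"pn":39,"rst":21,"yje":16}
After op 25 (remove /mkp): {"br":98,"dk":67,"mt":83,"pn":39,"rst":21,"yje":16}

Answer: {"br":98,"dk":67,"mt":83,"pn":39,"rst":21,"yje":16}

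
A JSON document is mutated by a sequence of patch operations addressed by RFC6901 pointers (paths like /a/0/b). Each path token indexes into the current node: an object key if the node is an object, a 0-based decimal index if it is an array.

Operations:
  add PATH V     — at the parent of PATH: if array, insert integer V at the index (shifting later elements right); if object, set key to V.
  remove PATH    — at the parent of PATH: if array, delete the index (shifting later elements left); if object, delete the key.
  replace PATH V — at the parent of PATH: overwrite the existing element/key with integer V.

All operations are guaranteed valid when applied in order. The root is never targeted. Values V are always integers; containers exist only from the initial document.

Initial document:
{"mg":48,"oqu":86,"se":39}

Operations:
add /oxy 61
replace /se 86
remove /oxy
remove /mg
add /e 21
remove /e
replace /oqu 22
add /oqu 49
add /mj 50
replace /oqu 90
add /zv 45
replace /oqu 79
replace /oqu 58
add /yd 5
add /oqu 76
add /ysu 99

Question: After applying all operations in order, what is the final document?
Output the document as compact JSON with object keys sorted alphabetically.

After op 1 (add /oxy 61): {"mg":48,"oqu":86,"oxy":61,"se":39}
After op 2 (replace /se 86): {"mg":48,"oqu":86,"oxy":61,"se":86}
After op 3 (remove /oxy): {"mg":48,"oqu":86,"se":86}
After op 4 (remove /mg): {"oqu":86,"se":86}
After op 5 (add /e 21): {"e":21,"oqu":86,"se":86}
After op 6 (remove /e): {"oqu":86,"se":86}
After op 7 (replace /oqu 22): {"oqu":22,"se":86}
After op 8 (add /oqu 49): {"oqu":49,"se":86}
After op 9 (add /mj 50): {"mj":50,"oqu":49,"se":86}
After op 10 (replace /oqu 90): {"mj":50,"oqu":90,"se":86}
After op 11 (add /zv 45): {"mj":50,"oqu":90,"se":86,"zv":45}
After op 12 (replace /oqu 79): {"mj":50,"oqu":79,"se":86,"zv":45}
After op 13 (replace /oqu 58): {"mj":50,"oqu":58,"se":86,"zv":45}
After op 14 (add /yd 5): {"mj":50,"oqu":58,"se":86,"yd":5,"zv":45}
After op 15 (add /oqu 76): {"mj":50,"oqu":76,"se":86,"yd":5,"zv":45}
After op 16 (add /ysu 99): {"mj":50,"oqu":76,"se":86,"yd":5,"ysu":99,"zv":45}

Answer: {"mj":50,"oqu":76,"se":86,"yd":5,"ysu":99,"zv":45}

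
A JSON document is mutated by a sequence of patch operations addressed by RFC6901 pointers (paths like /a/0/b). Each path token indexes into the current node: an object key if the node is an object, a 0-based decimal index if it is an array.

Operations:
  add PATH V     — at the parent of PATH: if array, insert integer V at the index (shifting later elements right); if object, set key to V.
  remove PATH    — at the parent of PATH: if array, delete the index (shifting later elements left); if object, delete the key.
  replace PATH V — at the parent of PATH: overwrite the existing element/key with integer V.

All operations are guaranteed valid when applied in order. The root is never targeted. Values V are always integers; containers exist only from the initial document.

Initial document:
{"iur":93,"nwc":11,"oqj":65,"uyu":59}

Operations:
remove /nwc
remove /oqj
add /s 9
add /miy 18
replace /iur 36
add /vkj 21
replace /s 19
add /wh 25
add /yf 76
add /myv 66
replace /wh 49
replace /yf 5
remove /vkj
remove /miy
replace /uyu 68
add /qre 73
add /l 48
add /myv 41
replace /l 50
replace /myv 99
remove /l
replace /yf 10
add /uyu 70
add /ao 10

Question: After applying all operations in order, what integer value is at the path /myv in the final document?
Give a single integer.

After op 1 (remove /nwc): {"iur":93,"oqj":65,"uyu":59}
After op 2 (remove /oqj): {"iur":93,"uyu":59}
After op 3 (add /s 9): {"iur":93,"s":9,"uyu":59}
After op 4 (add /miy 18): {"iur":93,"miy":18,"s":9,"uyu":59}
After op 5 (replace /iur 36): {"iur":36,"miy":18,"s":9,"uyu":59}
After op 6 (add /vkj 21): {"iur":36,"miy":18,"s":9,"uyu":59,"vkj":21}
After op 7 (replace /s 19): {"iur":36,"miy":18,"s":19,"uyu":59,"vkj":21}
After op 8 (add /wh 25): {"iur":36,"miy":18,"s":19,"uyu":59,"vkj":21,"wh":25}
After op 9 (add /yf 76): {"iur":36,"miy":18,"s":19,"uyu":59,"vkj":21,"wh":25,"yf":76}
After op 10 (add /myv 66): {"iur":36,"miy":18,"myv":66,"s":19,"uyu":59,"vkj":21,"wh":25,"yf":76}
After op 11 (replace /wh 49): {"iur":36,"miy":18,"myv":66,"s":19,"uyu":59,"vkj":21,"wh":49,"yf":76}
After op 12 (replace /yf 5): {"iur":36,"miy":18,"myv":66,"s":19,"uyu":59,"vkj":21,"wh":49,"yf":5}
After op 13 (remove /vkj): {"iur":36,"miy":18,"myv":66,"s":19,"uyu":59,"wh":49,"yf":5}
After op 14 (remove /miy): {"iur":36,"myv":66,"s":19,"uyu":59,"wh":49,"yf":5}
After op 15 (replace /uyu 68): {"iur":36,"myv":66,"s":19,"uyu":68,"wh":49,"yf":5}
After op 16 (add /qre 73): {"iur":36,"myv":66,"qre":73,"s":19,"uyu":68,"wh":49,"yf":5}
After op 17 (add /l 48): {"iur":36,"l":48,"myv":66,"qre":73,"s":19,"uyu":68,"wh":49,"yf":5}
After op 18 (add /myv 41): {"iur":36,"l":48,"myv":41,"qre":73,"s":19,"uyu":68,"wh":49,"yf":5}
After op 19 (replace /l 50): {"iur":36,"l":50,"myv":41,"qre":73,"s":19,"uyu":68,"wh":49,"yf":5}
After op 20 (replace /myv 99): {"iur":36,"l":50,"myv":99,"qre":73,"s":19,"uyu":68,"wh":49,"yf":5}
After op 21 (remove /l): {"iur":36,"myv":99,"qre":73,"s":19,"uyu":68,"wh":49,"yf":5}
After op 22 (replace /yf 10): {"iur":36,"myv":99,"qre":73,"s":19,"uyu":68,"wh":49,"yf":10}
After op 23 (add /uyu 70): {"iur":36,"myv":99,"qre":73,"s":19,"uyu":70,"wh":49,"yf":10}
After op 24 (add /ao 10): {"ao":10,"iur":36,"myv":99,"qre":73,"s":19,"uyu":70,"wh":49,"yf":10}
Value at /myv: 99

Answer: 99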